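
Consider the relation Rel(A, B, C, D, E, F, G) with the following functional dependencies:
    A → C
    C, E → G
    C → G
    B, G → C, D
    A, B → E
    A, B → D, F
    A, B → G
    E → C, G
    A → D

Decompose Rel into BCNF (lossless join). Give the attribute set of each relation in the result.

Candidate key of the original relation: {A, B}.
In {A, B, C, D, E, F, G}, {A} is not a superkey ({A}⁺ restricted to this set is {A, C, D, G}), so split on A → C, D, G into {A, C, D, G} and {A, B, E, F}.
In {A, C, D, G}, {C} is not a superkey ({C}⁺ restricted to this set is {C, G}), so split on C → G into {C, G} and {A, C, D}.
{C, G} has no BCNF violation.
{A, C, D} has no BCNF violation.
{A, B, E, F} has no BCNF violation.

{A, B, E, F}; {A, C, D}; {C, G}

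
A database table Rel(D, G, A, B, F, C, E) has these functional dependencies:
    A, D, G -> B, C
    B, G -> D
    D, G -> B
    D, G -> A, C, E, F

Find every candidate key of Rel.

{B, G}, {D, G}

{G} never appears on the right of any FD, so every key must include it.
{B, G}⁺ = {A, B, C, D, E, F, G} — all of the relation — so {B, G} is a candidate key.
{D, G}⁺ = {A, B, C, D, E, F, G} — all of the relation — so {D, G} is a candidate key.
Any other superkey properly contains one of these, so there are no further candidate keys.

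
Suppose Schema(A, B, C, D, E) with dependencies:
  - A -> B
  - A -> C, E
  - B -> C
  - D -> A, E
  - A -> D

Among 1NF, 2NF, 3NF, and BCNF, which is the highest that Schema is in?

Candidate keys: {A}, {D}. Prime attributes: {A, D}.
B -> C breaks BCNF: {B}⁺ = {B, C}, so {B} is not a superkey.
B -> C has non-prime {C} on the right and a non-superkey on the left, so 3NF fails.
All keys have size 1, which rules out partial dependencies — 2NF is satisfied.

2NF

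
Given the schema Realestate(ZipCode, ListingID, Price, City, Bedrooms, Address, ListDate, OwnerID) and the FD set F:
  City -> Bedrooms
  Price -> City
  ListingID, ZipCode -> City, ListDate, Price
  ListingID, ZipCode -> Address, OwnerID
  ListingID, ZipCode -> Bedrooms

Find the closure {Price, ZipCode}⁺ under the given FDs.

{Bedrooms, City, Price, ZipCode}

Start with {Price, ZipCode}.
Price -> City applies; add {City} → now {City, Price, ZipCode}.
City -> Bedrooms applies; add {Bedrooms} → now {Bedrooms, City, Price, ZipCode}.
No further FD applies.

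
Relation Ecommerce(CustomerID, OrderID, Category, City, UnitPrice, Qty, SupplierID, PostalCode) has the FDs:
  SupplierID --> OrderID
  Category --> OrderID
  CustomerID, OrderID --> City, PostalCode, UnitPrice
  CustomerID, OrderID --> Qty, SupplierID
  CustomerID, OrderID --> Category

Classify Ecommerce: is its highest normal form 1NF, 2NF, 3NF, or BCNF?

3NF

Candidate keys: {Category, CustomerID}, {CustomerID, OrderID}, {CustomerID, SupplierID}. Prime attributes: {Category, CustomerID, OrderID, SupplierID}.
SupplierID --> OrderID breaks BCNF: {SupplierID}⁺ = {OrderID, SupplierID}, so {SupplierID} is not a superkey.
Its right-hand attributes {OrderID} are all prime, as are those of every other non-superkey FD — the relation is in 3NF.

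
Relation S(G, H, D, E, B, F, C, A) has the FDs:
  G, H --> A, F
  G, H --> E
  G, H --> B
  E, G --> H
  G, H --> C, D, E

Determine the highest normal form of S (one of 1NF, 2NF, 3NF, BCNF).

BCNF

Candidate keys: {E, G}, {G, H}. Prime attributes: {E, G, H}.
Each dependency's left side is a superkey — BCNF holds.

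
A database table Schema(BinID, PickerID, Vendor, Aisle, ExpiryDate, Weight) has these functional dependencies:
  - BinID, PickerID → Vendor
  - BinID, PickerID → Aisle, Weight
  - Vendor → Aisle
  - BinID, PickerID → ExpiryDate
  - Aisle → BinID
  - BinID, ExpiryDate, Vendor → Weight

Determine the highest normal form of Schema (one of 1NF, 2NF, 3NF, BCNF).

2NF

Candidate keys: {Aisle, PickerID}, {BinID, PickerID}, {PickerID, Vendor}. Prime attributes: {Aisle, BinID, PickerID, Vendor}.
Vendor → Aisle: {Vendor}⁺ = {Aisle, BinID, Vendor}, which is not all of the attributes, so the left side is not a superkey — BCNF is violated.
BinID, ExpiryDate, Vendor → Weight has non-prime {Weight} on the right and a non-superkey on the left, so 3NF fails.
Checking every proper subset of each key, none determines a non-prime attribute — 2NF is satisfied.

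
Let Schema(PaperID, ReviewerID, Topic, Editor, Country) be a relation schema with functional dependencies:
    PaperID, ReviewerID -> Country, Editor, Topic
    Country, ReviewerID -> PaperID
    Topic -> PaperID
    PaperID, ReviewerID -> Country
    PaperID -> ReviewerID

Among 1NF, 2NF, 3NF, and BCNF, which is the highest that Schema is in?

Candidate keys: {Country, ReviewerID}, {PaperID}, {Topic}. Prime attributes: {Country, PaperID, ReviewerID, Topic}.
The left-hand side of every FD is a superkey, so BCNF is satisfied.

BCNF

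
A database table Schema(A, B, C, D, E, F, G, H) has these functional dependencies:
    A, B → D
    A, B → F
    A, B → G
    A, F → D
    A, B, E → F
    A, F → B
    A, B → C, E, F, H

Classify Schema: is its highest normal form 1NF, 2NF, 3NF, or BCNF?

Candidate keys: {A, B}, {A, F}. Prime attributes: {A, B, F}.
The left-hand side of every FD is a superkey, so BCNF is satisfied.

BCNF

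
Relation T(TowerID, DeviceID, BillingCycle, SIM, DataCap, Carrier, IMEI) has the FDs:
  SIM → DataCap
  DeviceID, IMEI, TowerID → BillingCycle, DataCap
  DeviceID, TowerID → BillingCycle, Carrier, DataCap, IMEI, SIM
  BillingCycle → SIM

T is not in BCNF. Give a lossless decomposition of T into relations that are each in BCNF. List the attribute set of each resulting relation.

{BillingCycle, Carrier, DeviceID, IMEI, TowerID}; {BillingCycle, SIM}; {DataCap, SIM}

Candidate key of the original relation: {DeviceID, TowerID}.
{BillingCycle, Carrier, DataCap, DeviceID, IMEI, SIM, TowerID}: {SIM} determines {DataCap, SIM} here but is not a superkey — split on SIM → DataCap, giving {DataCap, SIM} and {BillingCycle, Carrier, DeviceID, IMEI, SIM, TowerID}.
{DataCap, SIM} is in BCNF.
{BillingCycle, Carrier, DeviceID, IMEI, SIM, TowerID}: {BillingCycle} determines {BillingCycle, SIM} here but is not a superkey — split on BillingCycle → SIM, giving {BillingCycle, SIM} and {BillingCycle, Carrier, DeviceID, IMEI, TowerID}.
{BillingCycle, SIM} is in BCNF.
{BillingCycle, Carrier, DeviceID, IMEI, TowerID} is in BCNF.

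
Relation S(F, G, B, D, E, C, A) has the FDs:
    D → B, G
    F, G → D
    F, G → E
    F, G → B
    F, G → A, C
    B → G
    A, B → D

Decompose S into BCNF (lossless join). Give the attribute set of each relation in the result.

{A, C, D, E, F}; {B, D}; {B, G}

Candidate keys of the original relation: {B, F}, {D, F}, {F, G}.
In {A, B, C, D, E, F, G}, {D} is not a superkey ({D}⁺ restricted to this set is {B, D, G}), so split on D → B, G into {B, D, G} and {A, C, D, E, F}.
In {B, D, G}, {B} is not a superkey ({B}⁺ restricted to this set is {B, G}), so split on B → G into {B, G} and {B, D}.
{B, G} is in BCNF.
{B, D} is in BCNF.
{A, C, D, E, F} is in BCNF.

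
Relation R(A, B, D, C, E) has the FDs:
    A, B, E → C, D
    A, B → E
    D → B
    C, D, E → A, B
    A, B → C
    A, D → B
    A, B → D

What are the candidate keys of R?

{A, B} is a candidate key since {A, B}⁺ = {A, B, C, D, E} covers every attribute.
{A, D} is a candidate key since {A, D}⁺ = {A, B, C, D, E} covers every attribute.
{C, D, E} is a candidate key since {C, D, E}⁺ = {A, B, C, D, E} covers every attribute.
These are minimal and exhaustive — every other superkey contains one of them.

{A, B}, {A, D}, {C, D, E}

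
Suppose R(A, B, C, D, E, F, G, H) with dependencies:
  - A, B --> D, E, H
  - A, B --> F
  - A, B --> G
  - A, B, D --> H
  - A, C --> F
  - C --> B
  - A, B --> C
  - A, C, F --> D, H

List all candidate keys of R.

{A, B}, {A, C}

{A} never appears on the right of any FD, so every key must include it.
{A, B} is a candidate key since {A, B}⁺ = {A, B, C, D, E, F, G, H} covers every attribute.
{A, C} is a candidate key since {A, C}⁺ = {A, B, C, D, E, F, G, H} covers every attribute.
These are minimal and exhaustive — every other superkey contains one of them.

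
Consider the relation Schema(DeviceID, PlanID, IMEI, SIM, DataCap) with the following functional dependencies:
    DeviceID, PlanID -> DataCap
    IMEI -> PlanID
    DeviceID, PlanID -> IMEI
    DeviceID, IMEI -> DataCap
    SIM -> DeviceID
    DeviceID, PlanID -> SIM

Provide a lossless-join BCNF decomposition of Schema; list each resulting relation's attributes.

Candidate keys of the original relation: {DeviceID, IMEI}, {DeviceID, PlanID}, {IMEI, SIM}, {PlanID, SIM}.
In {DataCap, DeviceID, IMEI, PlanID, SIM}, {IMEI} is not a superkey ({IMEI}⁺ restricted to this set is {IMEI, PlanID}), so split on IMEI -> PlanID into {IMEI, PlanID} and {DataCap, DeviceID, IMEI, SIM}.
{IMEI, PlanID}: every determinant is a superkey — BCNF.
In {DataCap, DeviceID, IMEI, SIM}, {SIM} is not a superkey ({SIM}⁺ restricted to this set is {DeviceID, SIM}), so split on SIM -> DeviceID into {DeviceID, SIM} and {DataCap, IMEI, SIM}.
{DeviceID, SIM}: every determinant is a superkey — BCNF.
{DataCap, IMEI, SIM}: every determinant is a superkey — BCNF.

{DataCap, IMEI, SIM}; {DeviceID, SIM}; {IMEI, PlanID}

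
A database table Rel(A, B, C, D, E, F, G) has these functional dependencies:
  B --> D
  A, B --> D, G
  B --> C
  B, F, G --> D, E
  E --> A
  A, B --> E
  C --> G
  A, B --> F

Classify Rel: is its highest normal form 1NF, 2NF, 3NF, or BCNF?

Candidate keys: {A, B}, {B, E}, {B, F}. Prime attributes: {A, B, E, F}.
For B --> D we have {B}⁺ = {B, C, D, G}; {B} is not a superkey, so BCNF fails.
B --> D determines the non-prime attribute {D} from a non-superkey — 3NF is violated.
The proper key subset {B} of {A, B} determines non-prime {C, D, G}, so the relation is not even in 2NF.

1NF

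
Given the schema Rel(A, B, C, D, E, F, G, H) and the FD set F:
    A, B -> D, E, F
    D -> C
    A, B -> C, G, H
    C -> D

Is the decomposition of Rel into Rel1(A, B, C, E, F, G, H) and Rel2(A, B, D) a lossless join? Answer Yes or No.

Yes

Rel1 ∩ Rel2 = {A, B}; its closure under F is {A, B, C, D, E, F, G, H}.
Since Rel1 ⊆ {A, B, C, D, E, F, G, H}, the intersection is a superkey of Rel1; the decomposition is lossless.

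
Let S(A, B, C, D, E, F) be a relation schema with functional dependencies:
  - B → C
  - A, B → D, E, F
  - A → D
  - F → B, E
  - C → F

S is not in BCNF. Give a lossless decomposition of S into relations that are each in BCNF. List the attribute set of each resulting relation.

{A, B}; {A, D}; {B, C, E, F}

Candidate keys of the original relation: {A, B}, {A, C}, {A, F}.
{A, B, C, D, E, F}: {B} determines {B, C, E, F} here but is not a superkey — split on B → C, E, F, giving {B, C, E, F} and {A, B, D}.
{B, C, E, F}: every determinant is a superkey — BCNF.
{A, B, D}: {A} determines {A, D} here but is not a superkey — split on A → D, giving {A, D} and {A, B}.
{A, D}: every determinant is a superkey — BCNF.
{A, B}: every determinant is a superkey — BCNF.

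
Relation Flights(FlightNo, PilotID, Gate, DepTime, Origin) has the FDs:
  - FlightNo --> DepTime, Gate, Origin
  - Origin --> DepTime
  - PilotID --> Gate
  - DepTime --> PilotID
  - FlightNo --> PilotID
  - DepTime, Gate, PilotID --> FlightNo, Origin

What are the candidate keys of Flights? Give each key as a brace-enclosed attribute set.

{DepTime}, {FlightNo}, {Origin}

{DepTime}⁺ = {DepTime, FlightNo, Gate, Origin, PilotID} — all of the relation — so {DepTime} is a candidate key.
{FlightNo}⁺ = {DepTime, FlightNo, Gate, Origin, PilotID} — all of the relation — so {FlightNo} is a candidate key.
{Origin}⁺ = {DepTime, FlightNo, Gate, Origin, PilotID} — all of the relation — so {Origin} is a candidate key.
These are minimal and exhaustive — every other superkey contains one of them.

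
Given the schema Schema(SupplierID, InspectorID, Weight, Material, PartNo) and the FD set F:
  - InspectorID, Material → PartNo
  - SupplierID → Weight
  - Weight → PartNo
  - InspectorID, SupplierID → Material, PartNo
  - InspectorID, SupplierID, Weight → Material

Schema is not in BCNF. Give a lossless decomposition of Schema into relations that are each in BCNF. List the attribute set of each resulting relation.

{InspectorID, Material, PartNo}; {InspectorID, Material, SupplierID}; {SupplierID, Weight}

Candidate key of the original relation: {InspectorID, SupplierID}.
In {InspectorID, Material, PartNo, SupplierID, Weight}, {InspectorID, Material} is not a superkey ({InspectorID, Material}⁺ restricted to this set is {InspectorID, Material, PartNo}), so split on InspectorID, Material → PartNo into {InspectorID, Material, PartNo} and {InspectorID, Material, SupplierID, Weight}.
{InspectorID, Material, PartNo} is in BCNF.
In {InspectorID, Material, SupplierID, Weight}, {SupplierID} is not a superkey ({SupplierID}⁺ restricted to this set is {SupplierID, Weight}), so split on SupplierID → Weight into {SupplierID, Weight} and {InspectorID, Material, SupplierID}.
{SupplierID, Weight} is in BCNF.
{InspectorID, Material, SupplierID} is in BCNF.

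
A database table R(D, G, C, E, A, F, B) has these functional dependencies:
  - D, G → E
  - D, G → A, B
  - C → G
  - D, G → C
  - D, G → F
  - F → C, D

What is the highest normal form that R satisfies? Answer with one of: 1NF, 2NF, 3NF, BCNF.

Candidate keys: {C, D}, {D, G}, {F}. Prime attributes: {C, D, F, G}.
C → G: {C}⁺ = {C, G}, which is not all of the attributes, so the left side is not a superkey — BCNF is violated.
But every attribute on its right side ({G}) is prime, and the same holds for every other non-superkey FD, so 3NF still holds.

3NF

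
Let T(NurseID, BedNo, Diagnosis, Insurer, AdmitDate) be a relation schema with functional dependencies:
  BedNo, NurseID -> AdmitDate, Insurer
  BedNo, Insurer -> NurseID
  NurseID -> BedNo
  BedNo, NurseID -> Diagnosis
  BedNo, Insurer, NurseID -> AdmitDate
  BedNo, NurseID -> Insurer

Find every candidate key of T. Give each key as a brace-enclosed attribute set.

{NurseID}⁺ = {AdmitDate, BedNo, Diagnosis, Insurer, NurseID} — all of the relation — so {NurseID} is a candidate key.
{BedNo, Insurer}⁺ = {AdmitDate, BedNo, Diagnosis, Insurer, NurseID} — all of the relation — so {BedNo, Insurer} is a candidate key.
No proper subset of any of these is a key, and no other minimal superkey exists.

{BedNo, Insurer}, {NurseID}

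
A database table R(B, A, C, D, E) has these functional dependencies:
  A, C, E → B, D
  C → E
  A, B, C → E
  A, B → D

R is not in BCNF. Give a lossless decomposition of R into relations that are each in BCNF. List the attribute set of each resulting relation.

{A, B, C}; {A, B, D}; {C, E}

Candidate key of the original relation: {A, C}.
Within {A, B, C, D, E}: {C}⁺ ∩ {A, B, C, D, E} = {C, E}, not the whole set, so C → E violates BCNF; decompose into {C, E} and {A, B, C, D}.
{C, E}: every determinant is a superkey — BCNF.
Within {A, B, C, D}: {A, B}⁺ ∩ {A, B, C, D} = {A, B, D}, not the whole set, so A, B → D violates BCNF; decompose into {A, B, D} and {A, B, C}.
{A, B, D}: every determinant is a superkey — BCNF.
{A, B, C}: every determinant is a superkey — BCNF.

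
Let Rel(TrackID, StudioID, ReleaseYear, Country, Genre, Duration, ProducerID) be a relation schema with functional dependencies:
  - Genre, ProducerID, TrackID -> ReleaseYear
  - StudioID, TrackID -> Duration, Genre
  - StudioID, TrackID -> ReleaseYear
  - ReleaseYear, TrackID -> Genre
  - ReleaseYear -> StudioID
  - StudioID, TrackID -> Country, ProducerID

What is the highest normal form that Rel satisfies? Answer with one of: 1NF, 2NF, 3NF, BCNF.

Candidate keys: {Genre, ProducerID, TrackID}, {ReleaseYear, TrackID}, {StudioID, TrackID}. Prime attributes: {Genre, ProducerID, ReleaseYear, StudioID, TrackID}.
For ReleaseYear -> StudioID we have {ReleaseYear}⁺ = {ReleaseYear, StudioID}; {ReleaseYear} is not a superkey, so BCNF fails.
Its right-hand attributes {StudioID} are all prime, as are those of every other non-superkey FD — the relation is in 3NF.

3NF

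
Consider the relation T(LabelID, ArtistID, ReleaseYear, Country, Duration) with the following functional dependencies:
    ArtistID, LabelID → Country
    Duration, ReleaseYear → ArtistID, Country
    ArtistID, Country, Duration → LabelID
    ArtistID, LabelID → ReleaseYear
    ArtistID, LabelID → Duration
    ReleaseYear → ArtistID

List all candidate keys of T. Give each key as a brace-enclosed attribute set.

{ArtistID, Country, Duration}, {ArtistID, LabelID}, {Duration, ReleaseYear}, {LabelID, ReleaseYear}

{ArtistID, LabelID}⁺ = {ArtistID, Country, Duration, LabelID, ReleaseYear} — all of the relation — so {ArtistID, LabelID} is a candidate key.
{Duration, ReleaseYear}⁺ = {ArtistID, Country, Duration, LabelID, ReleaseYear} — all of the relation — so {Duration, ReleaseYear} is a candidate key.
{LabelID, ReleaseYear}⁺ = {ArtistID, Country, Duration, LabelID, ReleaseYear} — all of the relation — so {LabelID, ReleaseYear} is a candidate key.
{ArtistID, Country, Duration}⁺ = {ArtistID, Country, Duration, LabelID, ReleaseYear} — all of the relation — so {ArtistID, Country, Duration} is a candidate key.
No proper subset of any of these is a key, and no other minimal superkey exists.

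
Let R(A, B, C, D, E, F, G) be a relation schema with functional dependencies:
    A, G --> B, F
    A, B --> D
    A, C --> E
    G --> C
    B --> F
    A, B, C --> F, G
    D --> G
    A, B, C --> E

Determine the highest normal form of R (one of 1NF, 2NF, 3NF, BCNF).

Candidate keys: {A, B}, {A, D}, {A, G}. Prime attributes: {A, B, D, G}.
For A, C --> E we have {A, C}⁺ = {A, C, E}; {A, C} is not a superkey, so BCNF fails.
Because {E} is non-prime and the left side of A, C --> E is not a superkey, the relation is not in 3NF.
The proper key subset {B} of {A, B} determines non-prime {F}, so the relation is not even in 2NF.

1NF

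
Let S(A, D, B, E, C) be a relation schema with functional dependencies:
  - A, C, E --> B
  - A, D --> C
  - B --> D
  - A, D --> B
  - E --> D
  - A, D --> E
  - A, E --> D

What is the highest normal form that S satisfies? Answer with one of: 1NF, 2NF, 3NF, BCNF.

3NF

Candidate keys: {A, B}, {A, D}, {A, E}. Prime attributes: {A, B, D, E}.
B --> D breaks BCNF: {B}⁺ = {B, D}, so {B} is not a superkey.
Its right-hand attributes {D} are all prime, as are those of every other non-superkey FD — the relation is in 3NF.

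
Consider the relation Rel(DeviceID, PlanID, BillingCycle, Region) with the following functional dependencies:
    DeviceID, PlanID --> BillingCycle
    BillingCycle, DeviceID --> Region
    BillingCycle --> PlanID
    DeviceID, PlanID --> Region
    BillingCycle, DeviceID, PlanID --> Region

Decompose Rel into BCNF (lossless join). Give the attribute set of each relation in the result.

{BillingCycle, DeviceID, Region}; {BillingCycle, PlanID}

Candidate keys of the original relation: {BillingCycle, DeviceID}, {DeviceID, PlanID}.
Within {BillingCycle, DeviceID, PlanID, Region}: {BillingCycle}⁺ ∩ {BillingCycle, DeviceID, PlanID, Region} = {BillingCycle, PlanID}, not the whole set, so BillingCycle --> PlanID violates BCNF; decompose into {BillingCycle, PlanID} and {BillingCycle, DeviceID, Region}.
{BillingCycle, PlanID} is in BCNF.
{BillingCycle, DeviceID, Region} is in BCNF.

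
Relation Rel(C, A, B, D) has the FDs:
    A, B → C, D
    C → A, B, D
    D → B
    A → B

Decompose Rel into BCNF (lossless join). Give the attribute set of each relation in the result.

Candidate keys of the original relation: {A}, {C}.
Within {A, B, C, D}: {D}⁺ ∩ {A, B, C, D} = {B, D}, not the whole set, so D → B violates BCNF; decompose into {B, D} and {A, C, D}.
{B, D}: every determinant is a superkey — BCNF.
{A, C, D}: every determinant is a superkey — BCNF.

{A, C, D}; {B, D}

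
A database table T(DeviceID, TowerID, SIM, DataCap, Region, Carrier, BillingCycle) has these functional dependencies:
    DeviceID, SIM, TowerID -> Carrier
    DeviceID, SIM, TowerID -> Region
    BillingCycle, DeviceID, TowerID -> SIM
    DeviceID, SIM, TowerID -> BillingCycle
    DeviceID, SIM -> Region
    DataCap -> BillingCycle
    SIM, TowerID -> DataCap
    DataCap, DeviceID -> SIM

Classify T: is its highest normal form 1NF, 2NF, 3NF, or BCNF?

Candidate keys: {BillingCycle, DeviceID, TowerID}, {DataCap, DeviceID, TowerID}, {DeviceID, SIM, TowerID}. Prime attributes: {BillingCycle, DataCap, DeviceID, SIM, TowerID}.
DeviceID, SIM -> Region: {DeviceID, SIM}⁺ = {DeviceID, Region, SIM}, which is not all of the attributes, so the left side is not a superkey — BCNF is violated.
DeviceID, SIM -> Region has non-prime {Region} on the right and a non-superkey on the left, so 3NF fails.
{DataCap, DeviceID} is a proper subset of the key {DataCap, DeviceID, TowerID}, and {DataCap, DeviceID}⁺ contains the non-prime attribute {Region} — a partial dependency, so 2NF is violated.

1NF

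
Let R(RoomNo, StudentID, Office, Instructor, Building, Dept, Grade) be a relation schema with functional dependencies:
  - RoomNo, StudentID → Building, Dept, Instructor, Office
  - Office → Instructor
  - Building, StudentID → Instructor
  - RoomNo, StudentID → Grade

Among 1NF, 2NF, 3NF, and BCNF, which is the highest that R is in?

2NF

Candidate key: {RoomNo, StudentID}. Prime attributes: {RoomNo, StudentID}.
Office → Instructor breaks BCNF: {Office}⁺ = {Instructor, Office}, so {Office} is not a superkey.
Office → Instructor has non-prime {Instructor} on the right and a non-superkey on the left, so 3NF fails.
No non-prime attribute depends on a proper subset of any candidate key, so 2NF holds.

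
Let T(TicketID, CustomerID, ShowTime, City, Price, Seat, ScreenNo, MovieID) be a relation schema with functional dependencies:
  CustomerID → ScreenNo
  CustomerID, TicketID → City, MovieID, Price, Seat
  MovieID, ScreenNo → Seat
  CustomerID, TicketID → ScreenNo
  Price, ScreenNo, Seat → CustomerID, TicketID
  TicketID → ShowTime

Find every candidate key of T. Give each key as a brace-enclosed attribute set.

Closure of {CustomerID, TicketID} is {City, CustomerID, MovieID, Price, ScreenNo, Seat, ShowTime, TicketID}, the whole schema; {CustomerID, TicketID} is a candidate key.
Closure of {CustomerID, MovieID, Price} is {City, CustomerID, MovieID, Price, ScreenNo, Seat, ShowTime, TicketID}, the whole schema; {CustomerID, MovieID, Price} is a candidate key.
Closure of {CustomerID, Price, Seat} is {City, CustomerID, MovieID, Price, ScreenNo, Seat, ShowTime, TicketID}, the whole schema; {CustomerID, Price, Seat} is a candidate key.
Closure of {MovieID, Price, ScreenNo} is {City, CustomerID, MovieID, Price, ScreenNo, Seat, ShowTime, TicketID}, the whole schema; {MovieID, Price, ScreenNo} is a candidate key.
Closure of {Price, ScreenNo, Seat} is {City, CustomerID, MovieID, Price, ScreenNo, Seat, ShowTime, TicketID}, the whole schema; {Price, ScreenNo, Seat} is a candidate key.
These are minimal and exhaustive — every other superkey contains one of them.

{CustomerID, MovieID, Price}, {CustomerID, Price, Seat}, {CustomerID, TicketID}, {MovieID, Price, ScreenNo}, {Price, ScreenNo, Seat}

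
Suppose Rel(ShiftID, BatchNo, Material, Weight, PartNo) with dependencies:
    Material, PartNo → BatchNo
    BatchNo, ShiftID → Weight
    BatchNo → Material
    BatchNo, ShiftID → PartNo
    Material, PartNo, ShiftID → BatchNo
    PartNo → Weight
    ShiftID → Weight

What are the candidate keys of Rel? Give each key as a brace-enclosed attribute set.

No FD produces {ShiftID}, so it must be in every candidate key.
Closure of {BatchNo, ShiftID} is {BatchNo, Material, PartNo, ShiftID, Weight}, the whole schema; {BatchNo, ShiftID} is a candidate key.
Closure of {Material, PartNo, ShiftID} is {BatchNo, Material, PartNo, ShiftID, Weight}, the whole schema; {Material, PartNo, ShiftID} is a candidate key.
These are minimal and exhaustive — every other superkey contains one of them.

{BatchNo, ShiftID}, {Material, PartNo, ShiftID}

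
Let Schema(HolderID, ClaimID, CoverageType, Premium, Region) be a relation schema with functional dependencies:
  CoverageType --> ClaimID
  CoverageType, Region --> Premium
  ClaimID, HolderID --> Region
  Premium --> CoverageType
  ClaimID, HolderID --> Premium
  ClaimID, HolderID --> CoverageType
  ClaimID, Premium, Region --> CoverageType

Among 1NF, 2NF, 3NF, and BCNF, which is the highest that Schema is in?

3NF

Candidate keys: {ClaimID, HolderID}, {CoverageType, HolderID}, {HolderID, Premium}. Prime attributes: {ClaimID, CoverageType, HolderID, Premium}.
CoverageType --> ClaimID: {CoverageType}⁺ = {ClaimID, CoverageType}, which is not all of the attributes, so the left side is not a superkey — BCNF is violated.
Since {ClaimID} ⊆ prime attributes and every other non-superkey FD also has a prime right side, the schema is in 3NF.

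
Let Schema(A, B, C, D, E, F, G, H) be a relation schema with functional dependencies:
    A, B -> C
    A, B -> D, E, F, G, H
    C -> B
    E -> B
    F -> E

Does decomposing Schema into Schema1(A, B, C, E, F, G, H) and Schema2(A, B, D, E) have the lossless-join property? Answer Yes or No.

Yes

The shared attributes are {A, B, E} and {A, B, E}⁺ = {A, B, C, D, E, F, G, H}.
Since Schema1 ⊆ {A, B, C, D, E, F, G, H}, the intersection is a superkey of Schema1; the decomposition is lossless.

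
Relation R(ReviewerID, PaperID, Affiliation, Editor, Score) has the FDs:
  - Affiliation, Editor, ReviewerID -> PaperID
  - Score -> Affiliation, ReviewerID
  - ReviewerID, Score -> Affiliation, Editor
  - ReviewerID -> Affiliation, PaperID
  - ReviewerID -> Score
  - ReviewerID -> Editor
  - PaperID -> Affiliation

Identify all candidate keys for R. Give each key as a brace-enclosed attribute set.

{ReviewerID}, {Score}

{ReviewerID}⁺ = {Affiliation, Editor, PaperID, ReviewerID, Score}, which is every attribute, so {ReviewerID} is a candidate key.
{Score}⁺ = {Affiliation, Editor, PaperID, ReviewerID, Score}, which is every attribute, so {Score} is a candidate key.
No proper subset of any of these is a key, and no other minimal superkey exists.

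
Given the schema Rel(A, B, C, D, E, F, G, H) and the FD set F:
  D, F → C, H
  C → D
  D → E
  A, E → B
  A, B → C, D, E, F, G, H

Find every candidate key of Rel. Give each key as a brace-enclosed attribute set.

{A, B}, {A, C}, {A, D}, {A, E}

No FD produces {A}, so it must be in every candidate key.
{A, B}⁺ = {A, B, C, D, E, F, G, H} — all of the relation — so {A, B} is a candidate key.
{A, C}⁺ = {A, B, C, D, E, F, G, H} — all of the relation — so {A, C} is a candidate key.
{A, D}⁺ = {A, B, C, D, E, F, G, H} — all of the relation — so {A, D} is a candidate key.
{A, E}⁺ = {A, B, C, D, E, F, G, H} — all of the relation — so {A, E} is a candidate key.
Any other superkey properly contains one of these, so there are no further candidate keys.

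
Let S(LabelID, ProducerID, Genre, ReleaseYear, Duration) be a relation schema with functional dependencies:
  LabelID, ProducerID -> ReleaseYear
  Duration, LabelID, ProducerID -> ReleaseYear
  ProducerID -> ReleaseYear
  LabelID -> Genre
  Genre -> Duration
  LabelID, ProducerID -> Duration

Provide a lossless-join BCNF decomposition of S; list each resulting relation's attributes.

Candidate key of the original relation: {LabelID, ProducerID}.
Within {Duration, Genre, LabelID, ProducerID, ReleaseYear}: {ProducerID}⁺ ∩ {Duration, Genre, LabelID, ProducerID, ReleaseYear} = {ProducerID, ReleaseYear}, not the whole set, so ProducerID -> ReleaseYear violates BCNF; decompose into {ProducerID, ReleaseYear} and {Duration, Genre, LabelID, ProducerID}.
{ProducerID, ReleaseYear} has no BCNF violation.
Within {Duration, Genre, LabelID, ProducerID}: {LabelID}⁺ ∩ {Duration, Genre, LabelID, ProducerID} = {Duration, Genre, LabelID}, not the whole set, so LabelID -> Duration, Genre violates BCNF; decompose into {Duration, Genre, LabelID} and {LabelID, ProducerID}.
Within {Duration, Genre, LabelID}: {Genre}⁺ ∩ {Duration, Genre, LabelID} = {Duration, Genre}, not the whole set, so Genre -> Duration violates BCNF; decompose into {Duration, Genre} and {Genre, LabelID}.
{Duration, Genre} has no BCNF violation.
{Genre, LabelID} has no BCNF violation.
{LabelID, ProducerID} has no BCNF violation.

{Duration, Genre}; {Genre, LabelID}; {LabelID, ProducerID}; {ProducerID, ReleaseYear}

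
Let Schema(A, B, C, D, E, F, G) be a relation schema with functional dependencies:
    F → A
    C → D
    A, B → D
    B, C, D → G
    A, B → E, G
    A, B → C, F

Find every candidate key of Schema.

{B} never appears on the right of any FD, so every key must include it.
{A, B}⁺ = {A, B, C, D, E, F, G} — all of the relation — so {A, B} is a candidate key.
{B, F}⁺ = {A, B, C, D, E, F, G} — all of the relation — so {B, F} is a candidate key.
No proper subset of any of these is a key, and no other minimal superkey exists.

{A, B}, {B, F}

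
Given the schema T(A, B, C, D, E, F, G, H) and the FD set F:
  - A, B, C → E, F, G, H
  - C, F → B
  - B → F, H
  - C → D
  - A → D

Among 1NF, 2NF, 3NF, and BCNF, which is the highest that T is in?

1NF

Candidate keys: {A, B, C}, {A, C, F}. Prime attributes: {A, B, C, F}.
For C, F → B we have {C, F}⁺ = {B, C, D, F, H}; {C, F} is not a superkey, so BCNF fails.
B → F, H determines the non-prime attribute {H} from a non-superkey — 3NF is violated.
{A} is a proper subset of the key {A, B, C}, and {A}⁺ contains the non-prime attribute {D} — a partial dependency, so 2NF is violated.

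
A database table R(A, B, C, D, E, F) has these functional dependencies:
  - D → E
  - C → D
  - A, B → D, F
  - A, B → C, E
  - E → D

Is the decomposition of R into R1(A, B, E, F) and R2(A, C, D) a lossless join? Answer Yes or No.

No

Common attributes: {A}; their closure is {A}.
Neither R1 nor R2 is contained in that closure, so the decomposition is lossy.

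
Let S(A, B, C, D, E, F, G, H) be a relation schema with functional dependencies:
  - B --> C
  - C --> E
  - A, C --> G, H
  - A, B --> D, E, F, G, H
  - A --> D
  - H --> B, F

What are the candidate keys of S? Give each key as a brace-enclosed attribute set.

{A, B}, {A, C}, {A, H}

Attributes never on any right-hand side: {A} — every candidate key must contain it.
Closure of {A, B} is {A, B, C, D, E, F, G, H}, the whole schema; {A, B} is a candidate key.
Closure of {A, C} is {A, B, C, D, E, F, G, H}, the whole schema; {A, C} is a candidate key.
Closure of {A, H} is {A, B, C, D, E, F, G, H}, the whole schema; {A, H} is a candidate key.
These are minimal and exhaustive — every other superkey contains one of them.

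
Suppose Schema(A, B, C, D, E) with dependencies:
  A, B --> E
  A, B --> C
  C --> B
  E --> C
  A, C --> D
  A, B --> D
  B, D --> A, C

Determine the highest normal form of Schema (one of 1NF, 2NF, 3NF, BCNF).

3NF

Candidate keys: {A, B}, {A, C}, {A, E}, {B, D}, {C, D}, {D, E}. Prime attributes: {A, B, C, D, E}.
For C --> B we have {C}⁺ = {B, C}; {C} is not a superkey, so BCNF fails.
Since {B} ⊆ prime attributes and every other non-superkey FD also has a prime right side, the schema is in 3NF.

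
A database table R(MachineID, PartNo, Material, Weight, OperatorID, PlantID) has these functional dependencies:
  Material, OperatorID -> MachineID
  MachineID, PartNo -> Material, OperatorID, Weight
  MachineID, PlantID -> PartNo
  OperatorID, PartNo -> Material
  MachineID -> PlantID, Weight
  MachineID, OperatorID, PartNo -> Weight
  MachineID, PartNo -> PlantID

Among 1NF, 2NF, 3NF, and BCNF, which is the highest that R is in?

BCNF

Candidate keys: {MachineID}, {Material, OperatorID}, {OperatorID, PartNo}. Prime attributes: {MachineID, Material, OperatorID, PartNo}.
Every FD has a superkey on the left, so the relation is in BCNF.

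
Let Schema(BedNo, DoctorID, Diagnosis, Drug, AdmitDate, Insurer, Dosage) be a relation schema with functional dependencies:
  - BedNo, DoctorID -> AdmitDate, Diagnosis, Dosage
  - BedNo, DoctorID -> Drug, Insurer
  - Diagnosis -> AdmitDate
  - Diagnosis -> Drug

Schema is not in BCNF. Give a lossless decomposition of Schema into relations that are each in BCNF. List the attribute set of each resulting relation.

Candidate key of the original relation: {BedNo, DoctorID}.
{AdmitDate, BedNo, Diagnosis, DoctorID, Dosage, Drug, Insurer}: {Diagnosis} determines {AdmitDate, Diagnosis, Drug} here but is not a superkey — split on Diagnosis -> AdmitDate, Drug, giving {AdmitDate, Diagnosis, Drug} and {BedNo, Diagnosis, DoctorID, Dosage, Insurer}.
{AdmitDate, Diagnosis, Drug}: every determinant is a superkey — BCNF.
{BedNo, Diagnosis, DoctorID, Dosage, Insurer}: every determinant is a superkey — BCNF.

{AdmitDate, Diagnosis, Drug}; {BedNo, Diagnosis, DoctorID, Dosage, Insurer}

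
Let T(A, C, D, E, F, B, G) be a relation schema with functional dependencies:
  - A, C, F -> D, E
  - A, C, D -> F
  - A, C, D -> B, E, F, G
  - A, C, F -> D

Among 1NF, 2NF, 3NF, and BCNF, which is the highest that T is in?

BCNF

Candidate keys: {A, C, D}, {A, C, F}. Prime attributes: {A, C, D, F}.
Every FD has a superkey on the left, so the relation is in BCNF.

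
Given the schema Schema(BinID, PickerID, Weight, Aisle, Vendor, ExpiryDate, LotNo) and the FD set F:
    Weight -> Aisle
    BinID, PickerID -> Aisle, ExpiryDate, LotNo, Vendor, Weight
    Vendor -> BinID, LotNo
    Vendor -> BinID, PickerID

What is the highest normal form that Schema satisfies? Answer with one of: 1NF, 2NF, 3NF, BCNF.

2NF

Candidate keys: {BinID, PickerID}, {Vendor}. Prime attributes: {BinID, PickerID, Vendor}.
Weight -> Aisle: {Weight}⁺ = {Aisle, Weight}, which is not all of the attributes, so the left side is not a superkey — BCNF is violated.
Because {Aisle} is non-prime and the left side of Weight -> Aisle is not a superkey, the relation is not in 3NF.
No non-prime attribute depends on a proper subset of any candidate key, so 2NF holds.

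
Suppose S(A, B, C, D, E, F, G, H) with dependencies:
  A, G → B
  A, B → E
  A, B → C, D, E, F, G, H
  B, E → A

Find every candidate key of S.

{A, B}, {A, G}, {B, E}

{A, B}⁺ = {A, B, C, D, E, F, G, H}, which is every attribute, so {A, B} is a candidate key.
{A, G}⁺ = {A, B, C, D, E, F, G, H}, which is every attribute, so {A, G} is a candidate key.
{B, E}⁺ = {A, B, C, D, E, F, G, H}, which is every attribute, so {B, E} is a candidate key.
No proper subset of any of these is a key, and no other minimal superkey exists.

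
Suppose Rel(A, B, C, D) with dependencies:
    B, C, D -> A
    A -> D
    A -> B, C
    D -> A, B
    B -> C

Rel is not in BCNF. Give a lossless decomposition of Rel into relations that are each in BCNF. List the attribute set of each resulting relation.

Candidate keys of the original relation: {A}, {D}.
Within {A, B, C, D}: {B}⁺ ∩ {A, B, C, D} = {B, C}, not the whole set, so B -> C violates BCNF; decompose into {B, C} and {A, B, D}.
{B, C} has no BCNF violation.
{A, B, D} has no BCNF violation.

{A, B, D}; {B, C}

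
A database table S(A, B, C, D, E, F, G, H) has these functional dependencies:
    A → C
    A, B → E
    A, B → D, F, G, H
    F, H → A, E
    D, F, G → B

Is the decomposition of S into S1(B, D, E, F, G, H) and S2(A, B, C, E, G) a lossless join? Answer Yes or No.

Common attributes: {B, E, G}; their closure is {B, E, G}.
S1 ⊄ {B, E, G} and S2 ⊄ {B, E, G}, so the split is lossy.

No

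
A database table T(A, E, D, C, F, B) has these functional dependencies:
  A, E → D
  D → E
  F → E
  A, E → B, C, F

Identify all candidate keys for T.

{A, D}, {A, E}, {A, F}

No FD produces {A}, so it must be in every candidate key.
{A, D}⁺ = {A, B, C, D, E, F} — all of the relation — so {A, D} is a candidate key.
{A, E}⁺ = {A, B, C, D, E, F} — all of the relation — so {A, E} is a candidate key.
{A, F}⁺ = {A, B, C, D, E, F} — all of the relation — so {A, F} is a candidate key.
Any other superkey properly contains one of these, so there are no further candidate keys.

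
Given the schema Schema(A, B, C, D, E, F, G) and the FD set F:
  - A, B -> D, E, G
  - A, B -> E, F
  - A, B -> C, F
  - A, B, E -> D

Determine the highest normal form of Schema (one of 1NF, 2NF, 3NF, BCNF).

BCNF

Candidate key: {A, B}. Prime attributes: {A, B}.
The left-hand side of every FD is a superkey, so BCNF is satisfied.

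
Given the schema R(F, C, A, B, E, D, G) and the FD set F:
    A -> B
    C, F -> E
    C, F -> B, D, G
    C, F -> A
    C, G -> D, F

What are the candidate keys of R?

{C} never appears on the right of any FD, so every key must include it.
{C, F}⁺ = {A, B, C, D, E, F, G} — all of the relation — so {C, F} is a candidate key.
{C, G}⁺ = {A, B, C, D, E, F, G} — all of the relation — so {C, G} is a candidate key.
These are minimal and exhaustive — every other superkey contains one of them.

{C, F}, {C, G}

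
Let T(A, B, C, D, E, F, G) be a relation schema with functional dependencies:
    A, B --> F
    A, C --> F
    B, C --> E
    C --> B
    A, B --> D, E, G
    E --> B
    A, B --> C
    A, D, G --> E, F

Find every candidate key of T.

{A, B}, {A, C}, {A, D, G}, {A, E}

Attributes never on any right-hand side: {A} — every candidate key must contain it.
Closure of {A, B} is {A, B, C, D, E, F, G}, the whole schema; {A, B} is a candidate key.
Closure of {A, C} is {A, B, C, D, E, F, G}, the whole schema; {A, C} is a candidate key.
Closure of {A, E} is {A, B, C, D, E, F, G}, the whole schema; {A, E} is a candidate key.
Closure of {A, D, G} is {A, B, C, D, E, F, G}, the whole schema; {A, D, G} is a candidate key.
These are minimal and exhaustive — every other superkey contains one of them.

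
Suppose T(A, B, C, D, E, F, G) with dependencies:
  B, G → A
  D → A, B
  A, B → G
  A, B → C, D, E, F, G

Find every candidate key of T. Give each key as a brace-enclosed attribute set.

{D}⁺ = {A, B, C, D, E, F, G}, which is every attribute, so {D} is a candidate key.
{A, B}⁺ = {A, B, C, D, E, F, G}, which is every attribute, so {A, B} is a candidate key.
{B, G}⁺ = {A, B, C, D, E, F, G}, which is every attribute, so {B, G} is a candidate key.
These are minimal and exhaustive — every other superkey contains one of them.

{A, B}, {B, G}, {D}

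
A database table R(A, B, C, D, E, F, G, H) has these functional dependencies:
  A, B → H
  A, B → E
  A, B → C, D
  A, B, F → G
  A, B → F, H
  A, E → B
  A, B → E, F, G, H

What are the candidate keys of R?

Attributes never on any right-hand side: {A} — every candidate key must contain it.
{A, B}⁺ = {A, B, C, D, E, F, G, H}, which is every attribute, so {A, B} is a candidate key.
{A, E}⁺ = {A, B, C, D, E, F, G, H}, which is every attribute, so {A, E} is a candidate key.
No proper subset of any of these is a key, and no other minimal superkey exists.

{A, B}, {A, E}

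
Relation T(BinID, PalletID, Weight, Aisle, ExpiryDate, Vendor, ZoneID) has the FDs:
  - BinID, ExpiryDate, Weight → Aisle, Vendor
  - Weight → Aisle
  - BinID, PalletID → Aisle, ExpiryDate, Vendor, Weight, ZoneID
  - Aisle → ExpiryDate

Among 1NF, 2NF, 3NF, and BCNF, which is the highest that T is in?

2NF

Candidate key: {BinID, PalletID}. Prime attributes: {BinID, PalletID}.
For BinID, ExpiryDate, Weight → Aisle, Vendor we have {BinID, ExpiryDate, Weight}⁺ = {Aisle, BinID, ExpiryDate, Vendor, Weight}; {BinID, ExpiryDate, Weight} is not a superkey, so BCNF fails.
BinID, ExpiryDate, Weight → Aisle, Vendor determines the non-prime attributes {Aisle, Vendor} from a non-superkey — 3NF is violated.
Checking every proper subset of each key, none determines a non-prime attribute — 2NF is satisfied.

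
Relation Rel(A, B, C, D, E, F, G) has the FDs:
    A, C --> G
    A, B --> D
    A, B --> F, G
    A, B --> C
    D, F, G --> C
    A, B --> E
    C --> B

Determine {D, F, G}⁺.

{B, C, D, F, G}

Start with {D, F, G}.
D, F, G --> C applies; add {C} → now {C, D, F, G}.
C --> B applies; add {B} → now {B, C, D, F, G}.
No further FD applies.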